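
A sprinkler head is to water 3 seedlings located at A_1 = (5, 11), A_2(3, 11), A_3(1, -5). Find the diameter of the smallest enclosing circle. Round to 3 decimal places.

Side lengths²: A_1A_2² = 4, A_1A_3² = 272, A_2A_3² = 260.
Since A_1A_3² = 272 ≥ 260 + 4 = 264, the angle opposite A_1A_3 is not acute, so the smallest enclosing circle has A_1A_3 as diameter.
Centre = midpoint of A_1A_3 = (3, 3), r² = 272/4 = 68.
Diameter = 2r = 2√68 ≈ 16.492.

16.492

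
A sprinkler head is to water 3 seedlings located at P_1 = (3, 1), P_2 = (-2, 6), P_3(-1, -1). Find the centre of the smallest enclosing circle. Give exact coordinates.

Side lengths²: P_1P_2² = 50, P_1P_3² = 20, P_2P_3² = 50.
Since P_2P_3² = 50 < 50 + 20 = 70, the triangle is acute, so the smallest enclosing circle is the circumcircle.
Circumcentre = (-1/3, 8/3), r² = 125/9.
Centre = (-1/3, 8/3).

(-1/3, 8/3)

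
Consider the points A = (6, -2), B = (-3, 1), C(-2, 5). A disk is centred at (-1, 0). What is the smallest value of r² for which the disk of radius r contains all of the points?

53

The required radius is the distance from (-1, 0) to the farthest point.
Squared distances: 53, 5, 26.
Maximum is 53, attained at A.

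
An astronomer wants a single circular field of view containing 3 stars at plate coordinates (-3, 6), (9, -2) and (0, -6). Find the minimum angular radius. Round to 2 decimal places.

Call the three points A, B, C in the order given.
Side lengths²: AB² = 208, AC² = 153, BC² = 97.
Since AB² = 208 < 153 + 97 = 250, the triangle is acute, so the smallest enclosing circle is the circumcircle.
Circumcentre = (2.3, 0.95), r² = 53.5925.
r = √(53.5925) ≈ 7.32.

7.32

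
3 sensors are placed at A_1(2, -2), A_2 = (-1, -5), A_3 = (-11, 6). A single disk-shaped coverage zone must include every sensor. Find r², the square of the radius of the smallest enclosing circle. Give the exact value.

Side lengths²: A_1A_2² = 18, A_1A_3² = 233, A_2A_3² = 221.
Since A_1A_3² = 233 < 221 + 18 = 239, the triangle is acute, so the smallest enclosing circle is the circumcircle.
Circumcentre = (-197/42, 71/42), r² = 51493/882.

51493/882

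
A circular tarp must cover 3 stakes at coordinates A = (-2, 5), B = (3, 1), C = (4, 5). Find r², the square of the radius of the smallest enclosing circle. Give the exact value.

10.890625

Side lengths²: AB² = 41, AC² = 36, BC² = 17.
Since AB² = 41 < 36 + 17 = 53, the triangle is acute, so the smallest enclosing circle is the circumcircle.
Circumcentre = (1, 3.625), r² = 10.890625.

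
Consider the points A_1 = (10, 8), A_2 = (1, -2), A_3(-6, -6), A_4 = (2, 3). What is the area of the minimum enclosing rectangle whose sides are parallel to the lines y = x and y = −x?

60

In coordinates u = x + y, v = x − y the rectangle is axis-aligned; the map (x,y)→(u,v) scales areas by 2.
u-values: 18, -1, -12, 5; range = 18 − (-12) = 30.
v-values: 2, 3, 0, -1; range = 3 − (-1) = 4.
Area = (30 × 4) / 2 = 60.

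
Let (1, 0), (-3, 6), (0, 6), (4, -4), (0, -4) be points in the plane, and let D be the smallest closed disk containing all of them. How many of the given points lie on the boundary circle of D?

2

The minimum enclosing circle of a finite set is fixed by two of the points (as a diameter) or three (as a circumcircle).
The farthest pair is (-3, 6)–(4, -4) with squared distance 149. The circle on this segment as diameter has centre (0.5, 1) and r² = 149/4 = 37.25.
Check (1, 0): distance² to centre = 1.25 ≤ 37.25, so it lies inside.
All remaining points lie in this disk, and no smaller disk contains both endpoints, so this is the minimum enclosing circle.
The points at distance exactly r from the centre are (-3, 6), (4, -4) — 2 points.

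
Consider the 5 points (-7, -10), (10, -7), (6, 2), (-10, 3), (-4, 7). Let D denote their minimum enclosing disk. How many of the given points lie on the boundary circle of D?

2

The minimum enclosing circle of a finite set is fixed by two of the points (as a diameter) or three (as a circumcircle).
The farthest pair is (10, -7)–(-10, 3) with squared distance 500. The circle on this segment as diameter has centre (0, -2) and r² = 500/4 = 125.
Check (-7, -10): distance² to centre = 113 ≤ 125, so it lies inside.
All remaining points lie in this disk, and no smaller disk contains both endpoints, so this is the minimum enclosing circle.
The points at distance exactly r from the centre are (10, -7), (-10, 3) — 2 points.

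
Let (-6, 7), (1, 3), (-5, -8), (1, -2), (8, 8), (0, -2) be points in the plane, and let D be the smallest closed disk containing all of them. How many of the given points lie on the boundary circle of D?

The farthest pair is (-5, -8)–(8, 8) with squared distance 425. The circle on this segment as diameter has centre (1.5, 0) and r² = 425/4 = 106.25.
Check (-6, 7): distance² to centre = 105.25 ≤ 106.25, so it lies inside.
All remaining points lie in this disk, and no smaller disk contains both endpoints, so this is the minimum enclosing circle.
The points at distance exactly r from the centre are (-5, -8), (8, 8) — 2 points.

2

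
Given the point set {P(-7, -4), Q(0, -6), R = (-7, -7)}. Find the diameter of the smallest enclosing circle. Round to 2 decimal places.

Side lengths²: PQ² = 53, PR² = 9, QR² = 50.
Since PQ² = 53 < 50 + 9 = 59, the triangle is acute, so the smallest enclosing circle is the circumcircle.
Circumcentre = (-51/14, -5.5), r² = 1325/98.
Diameter = 2r = 2√(1325/98) ≈ 7.35.

7.35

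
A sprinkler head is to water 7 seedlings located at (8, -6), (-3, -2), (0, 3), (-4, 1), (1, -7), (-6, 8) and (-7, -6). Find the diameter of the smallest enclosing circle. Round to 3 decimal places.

By Welzl's lemma the MEC is supported by two points (diametrically opposite) or three points (on a circumcircle).
The minimum enclosing circle is determined by three boundary points: (8, -6), (-6, 8), (-7, -6).
Their circumcentre is (0.5, 0.5) with r² = 98.5.
The farthest remaining point (1, -7) is at distance² 56.5 ≤ 98.5.
Diameter = 2r = 2√(98.5) ≈ 19.849.

19.849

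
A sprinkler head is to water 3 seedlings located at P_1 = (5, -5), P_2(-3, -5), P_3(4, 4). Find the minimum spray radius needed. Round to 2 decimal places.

5.74

Side lengths²: P_1P_2² = 64, P_1P_3² = 82, P_2P_3² = 130.
Since P_2P_3² = 130 < 82 + 64 = 146, the triangle is acute, so the smallest enclosing circle is the circumcircle.
Circumcentre = (1, -8/9), r² = 2665/81.
r = √(2665/81) ≈ 5.74.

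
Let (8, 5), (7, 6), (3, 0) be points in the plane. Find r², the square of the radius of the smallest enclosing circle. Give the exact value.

13

Call the three points A, B, C in the order given.
Side lengths²: AB² = 2, AC² = 50, BC² = 52.
Since BC² = 52 ≥ 50 + 2 = 52, the angle opposite BC is not acute, so the smallest enclosing circle has BC as diameter.
Centre = midpoint of BC = (5, 3), r² = 52/4 = 13.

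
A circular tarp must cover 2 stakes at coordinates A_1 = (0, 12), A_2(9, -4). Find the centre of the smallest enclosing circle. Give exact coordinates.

(4.5, 4)

The smallest circle enclosing two points has them as diameter endpoints.
Centre = midpoint = (4.5, 4); r² = |A_1A_2|²/4 = 337/4 = 84.25.
Centre = (4.5, 4).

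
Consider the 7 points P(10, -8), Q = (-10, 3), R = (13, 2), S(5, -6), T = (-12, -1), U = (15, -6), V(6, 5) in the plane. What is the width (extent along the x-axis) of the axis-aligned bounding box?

27

max x = 15, min x = -12, so width = 27.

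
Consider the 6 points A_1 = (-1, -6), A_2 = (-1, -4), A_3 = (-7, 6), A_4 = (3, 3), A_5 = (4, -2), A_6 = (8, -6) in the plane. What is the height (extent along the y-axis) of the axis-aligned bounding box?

max y = 6, min y = -6, so height = 12.

12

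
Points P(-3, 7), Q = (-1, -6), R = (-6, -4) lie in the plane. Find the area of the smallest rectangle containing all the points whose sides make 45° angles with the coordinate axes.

105

In coordinates u = x + y, v = x − y the rectangle is axis-aligned; the map (x,y)→(u,v) scales areas by 2.
u-values: 4, -7, -10; range = 4 − (-10) = 14.
v-values: -10, 5, -2; range = 5 − (-10) = 15.
Area = (14 × 15) / 2 = 105.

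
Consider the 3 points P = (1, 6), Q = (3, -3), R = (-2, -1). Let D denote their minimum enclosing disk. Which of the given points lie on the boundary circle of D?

P, Q, R

Side lengths²: PQ² = 85, PR² = 58, QR² = 29.
Since PQ² = 85 < 58 + 29 = 87, the triangle is acute, so the smallest enclosing circle is the circumcircle.
Circumcentre = (155/82, 121/82), r² = 71485/3362.
The points at distance exactly r from the centre are P, Q, R — 3 points.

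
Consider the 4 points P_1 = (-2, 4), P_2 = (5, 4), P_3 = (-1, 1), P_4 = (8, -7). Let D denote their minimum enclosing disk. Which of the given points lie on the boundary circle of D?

P_1, P_4

The minimum enclosing circle of a finite set is fixed by two of the points (as a diameter) or three (as a circumcircle).
The farthest pair is P_1–P_4 with squared distance 221. The circle on this segment as diameter has centre (3, -1.5) and r² = 221/4 = 55.25.
Check P_2: distance² to centre = 34.25 ≤ 55.25, so it lies inside.
All remaining points lie in this disk, and no smaller disk contains both endpoints, so this is the minimum enclosing circle.
The points at distance exactly r from the centre are P_1, P_4 — 2 points.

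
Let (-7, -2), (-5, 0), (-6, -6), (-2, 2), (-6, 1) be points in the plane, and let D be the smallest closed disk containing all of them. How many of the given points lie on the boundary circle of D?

2

The minimum enclosing circle of a finite set is fixed by two of the points (as a diameter) or three (as a circumcircle).
The farthest pair is (-6, -6)–(-2, 2) with squared distance 80. The circle on this segment as diameter has centre (-4, -2) and r² = 80/4 = 20.
Check (-7, -2): distance² to centre = 9 ≤ 20, so it lies inside.
All remaining points lie in this disk, and no smaller disk contains both endpoints, so this is the minimum enclosing circle.
The points at distance exactly r from the centre are (-6, -6), (-2, 2) — 2 points.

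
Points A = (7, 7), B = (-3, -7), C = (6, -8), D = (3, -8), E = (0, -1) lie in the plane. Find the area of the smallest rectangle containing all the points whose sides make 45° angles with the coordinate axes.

In coordinates u = x + y, v = x − y the rectangle is axis-aligned; the map (x,y)→(u,v) scales areas by 2.
u-values: 14, -10, -2, -5, -1; range = 14 − (-10) = 24.
v-values: 0, 4, 14, 11, 1; range = 14 − 0 = 14.
Area = (24 × 14) / 2 = 168.

168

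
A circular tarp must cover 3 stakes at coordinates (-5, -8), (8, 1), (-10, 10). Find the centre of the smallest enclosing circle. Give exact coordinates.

(-159/62, 147/62)

Call the three points A, B, C in the order given.
Side lengths²: AB² = 250, AC² = 349, BC² = 405.
Since BC² = 405 < 349 + 250 = 599, the triangle is acute, so the smallest enclosing circle is the circumcircle.
Circumcentre = (-159/62, 147/62), r² = 218125/1922.
Centre = (-159/62, 147/62).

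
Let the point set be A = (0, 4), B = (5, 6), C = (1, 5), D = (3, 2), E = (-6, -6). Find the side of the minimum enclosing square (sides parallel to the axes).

12

The bounding box has width 11 and height 12.
An axis-aligned square enclosing the set must have side ≥ max(width, height).
So the minimum side is max(11, 12) = 12.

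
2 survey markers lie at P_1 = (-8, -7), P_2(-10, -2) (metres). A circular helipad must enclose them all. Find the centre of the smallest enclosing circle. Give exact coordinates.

(-9, -4.5)

The smallest circle enclosing two points has them as diameter endpoints.
Centre = midpoint = (-9, -4.5); r² = |P_1P_2|²/4 = 29/4 = 7.25.
Centre = (-9, -4.5).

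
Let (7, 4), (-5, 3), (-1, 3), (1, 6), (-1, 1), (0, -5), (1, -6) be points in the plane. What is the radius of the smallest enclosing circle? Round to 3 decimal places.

6.662

The minimum enclosing circle is determined by three boundary points: (7, 4), (-5, 3), (1, -6).
Their circumcentre is (47/38, 25/38) with r² = 32045/722.
The farthest remaining point (0, -5) is at distance² 24217/722 ≤ 32045/722.
r = √(32045/722) ≈ 6.662.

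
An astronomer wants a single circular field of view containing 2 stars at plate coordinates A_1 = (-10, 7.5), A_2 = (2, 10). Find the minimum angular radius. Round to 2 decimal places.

6.13

The smallest circle enclosing two points has them as diameter endpoints.
Centre = midpoint = (-4, 8.75); r² = |A_1A_2|²/4 = 150.25/4 = 37.5625.
r = √(37.5625) ≈ 6.13.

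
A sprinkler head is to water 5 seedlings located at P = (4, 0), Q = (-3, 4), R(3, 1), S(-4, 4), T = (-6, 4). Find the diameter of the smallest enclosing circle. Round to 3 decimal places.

The farthest pair is P–T with squared distance 116. The circle on this segment as diameter has centre (-1, 2) and r² = 116/4 = 29.
Check Q: distance² to centre = 8 ≤ 29, so it lies inside.
All remaining points lie in this disk, and no smaller disk contains both endpoints, so this is the minimum enclosing circle.
Diameter = 2r = 2√29 ≈ 10.770.

10.770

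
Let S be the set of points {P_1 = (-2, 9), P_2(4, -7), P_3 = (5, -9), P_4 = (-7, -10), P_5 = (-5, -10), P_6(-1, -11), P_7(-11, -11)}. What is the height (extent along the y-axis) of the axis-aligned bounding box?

max y = 9, min y = -11, so height = 20.

20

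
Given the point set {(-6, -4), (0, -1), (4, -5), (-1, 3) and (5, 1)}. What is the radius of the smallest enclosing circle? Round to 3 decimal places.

6.042

A smallest enclosing disk is always determined by at most three of the input points on its boundary.
The farthest pair is (-6, -4)–(5, 1) with squared distance 146. The circle on this segment as diameter has centre (-0.5, -1.5) and r² = 146/4 = 36.5.
Check (0, -1): distance² to centre = 0.5 ≤ 36.5, so it lies inside.
All remaining points lie in this disk, and no smaller disk contains both endpoints, so this is the minimum enclosing circle.
r = √(36.5) ≈ 6.042.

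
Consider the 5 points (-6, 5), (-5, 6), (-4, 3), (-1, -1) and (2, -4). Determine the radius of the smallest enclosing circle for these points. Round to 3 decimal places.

By Welzl's lemma the MEC is supported by two points (diametrically opposite) or three points (on a circumcircle).
The farthest pair is (-5, 6)–(2, -4) with squared distance 149. The circle on this segment as diameter has centre (-1.5, 1) and r² = 149/4 = 37.25.
Check (-6, 5): distance² to centre = 36.25 ≤ 37.25, so it lies inside.
All remaining points lie in this disk, and no smaller disk contains both endpoints, so this is the minimum enclosing circle.
r = √(37.25) ≈ 6.103.

6.103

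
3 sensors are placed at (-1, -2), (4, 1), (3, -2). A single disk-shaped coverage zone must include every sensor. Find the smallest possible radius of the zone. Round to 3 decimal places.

Call the three points A, B, C in the order given.
Side lengths²: AB² = 34, AC² = 16, BC² = 10.
Since AB² = 34 ≥ 16 + 10 = 26, the angle opposite AB is not acute, so the smallest enclosing circle has AB as diameter.
Centre = midpoint of AB = (1.5, -0.5), r² = 34/4 = 8.5.
r = √(8.5) ≈ 2.915.

2.915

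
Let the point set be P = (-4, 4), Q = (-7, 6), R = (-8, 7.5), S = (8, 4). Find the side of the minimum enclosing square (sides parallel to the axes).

The bounding box has width 16 and height 3.5.
An axis-aligned square enclosing the set must have side ≥ max(width, height).
So the minimum side is max(16, 3.5) = 16.

16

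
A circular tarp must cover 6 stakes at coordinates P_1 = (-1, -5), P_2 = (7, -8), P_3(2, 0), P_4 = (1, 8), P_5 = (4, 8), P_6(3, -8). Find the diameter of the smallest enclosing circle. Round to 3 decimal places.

By Welzl's lemma the MEC is supported by two points (diametrically opposite) or three points (on a circumcircle).
The farthest pair is P_2–P_4 with squared distance 292. The circle on this segment as diameter has centre (4, 0) and r² = 292/4 = 73.
Check P_1: distance² to centre = 50 ≤ 73, so it lies inside.
All remaining points lie in this disk, and no smaller disk contains both endpoints, so this is the minimum enclosing circle.
Diameter = 2r = 2√73 ≈ 17.088.

17.088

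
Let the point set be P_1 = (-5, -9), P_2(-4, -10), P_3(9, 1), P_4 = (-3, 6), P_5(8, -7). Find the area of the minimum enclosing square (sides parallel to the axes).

256

The bounding box has width 14 and height 16.
An axis-aligned square enclosing the set must have side ≥ max(width, height).
So the minimum side is max(14, 16) = 16.
Area = 16² = 256.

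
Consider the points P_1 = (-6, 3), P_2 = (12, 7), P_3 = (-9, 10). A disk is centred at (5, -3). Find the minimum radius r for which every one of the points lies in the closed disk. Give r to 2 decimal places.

The required radius is the distance from (5, -3) to the farthest point.
Squared distances: 157, 149, 365.
Maximum is 365, attained at P_3.
r = √365 ≈ 19.10.

19.10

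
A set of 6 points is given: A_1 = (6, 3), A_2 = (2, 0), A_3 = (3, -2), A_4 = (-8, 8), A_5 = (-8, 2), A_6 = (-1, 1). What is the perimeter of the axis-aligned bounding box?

48

Width = max x − min x = 6 − (-8) = 14.
Height = max y − min y = 8 − (-2) = 10.
Perimeter = 2(14 + 10) = 48.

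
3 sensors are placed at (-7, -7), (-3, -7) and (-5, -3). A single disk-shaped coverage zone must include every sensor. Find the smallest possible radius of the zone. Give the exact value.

Call the three points A, B, C in the order given.
Side lengths²: AB² = 16, AC² = 20, BC² = 20.
Since BC² = 20 < 20 + 16 = 36, the triangle is acute, so the smallest enclosing circle is the circumcircle.
Circumcentre = (-5, -5.5), r² = 6.25.
r = √(6.25) = 2.5.

2.5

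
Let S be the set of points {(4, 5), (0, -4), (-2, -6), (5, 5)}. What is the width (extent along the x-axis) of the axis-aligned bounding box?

7

max x = 5, min x = -2, so width = 7.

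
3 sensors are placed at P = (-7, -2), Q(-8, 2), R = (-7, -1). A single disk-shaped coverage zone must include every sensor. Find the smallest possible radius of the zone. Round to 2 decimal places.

2.06

Side lengths²: PQ² = 17, PR² = 1, QR² = 10.
Since PQ² = 17 ≥ 10 + 1 = 11, the angle opposite PQ is not acute, so the smallest enclosing circle has PQ as diameter.
Centre = midpoint of PQ = (-7.5, 0), r² = 17/4 = 4.25.
r = √(4.25) ≈ 2.06.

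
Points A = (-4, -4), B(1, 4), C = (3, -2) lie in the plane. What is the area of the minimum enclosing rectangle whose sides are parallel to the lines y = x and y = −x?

52

In coordinates u = x + y, v = x − y the rectangle is axis-aligned; the map (x,y)→(u,v) scales areas by 2.
u-values: -8, 5, 1; range = 5 − (-8) = 13.
v-values: 0, -3, 5; range = 5 − (-3) = 8.
Area = (13 × 8) / 2 = 52.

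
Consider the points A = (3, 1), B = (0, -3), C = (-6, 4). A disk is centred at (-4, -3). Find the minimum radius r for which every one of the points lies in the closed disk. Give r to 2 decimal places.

The required radius is the distance from (-4, -3) to the farthest point.
Squared distances: 65, 16, 53.
Maximum is 65, attained at A.
r = √65 ≈ 8.06.

8.06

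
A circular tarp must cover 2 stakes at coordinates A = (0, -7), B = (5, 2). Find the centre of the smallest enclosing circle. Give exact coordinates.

The smallest circle enclosing two points has them as diameter endpoints.
Centre = midpoint = (2.5, -2.5); r² = |AB|²/4 = 106/4 = 26.5.
Centre = (2.5, -2.5).

(2.5, -2.5)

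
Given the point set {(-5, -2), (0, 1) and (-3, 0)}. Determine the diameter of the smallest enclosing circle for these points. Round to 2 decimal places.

Call the three points A, B, C in the order given.
Side lengths²: AB² = 34, AC² = 8, BC² = 10.
Since AB² = 34 ≥ 10 + 8 = 18, the angle opposite AB is not acute, so the smallest enclosing circle has AB as diameter.
Centre = midpoint of AB = (-2.5, -0.5), r² = 34/4 = 8.5.
Diameter = 2r = 2√(8.5) ≈ 5.83.

5.83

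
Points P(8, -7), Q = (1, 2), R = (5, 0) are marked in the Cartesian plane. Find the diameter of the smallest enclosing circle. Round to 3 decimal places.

Side lengths²: PQ² = 130, PR² = 58, QR² = 20.
Since PQ² = 130 ≥ 58 + 20 = 78, the angle opposite PQ is not acute, so the smallest enclosing circle has PQ as diameter.
Centre = midpoint of PQ = (4.5, -2.5), r² = 130/4 = 32.5.
Diameter = 2r = 2√(32.5) ≈ 11.402.

11.402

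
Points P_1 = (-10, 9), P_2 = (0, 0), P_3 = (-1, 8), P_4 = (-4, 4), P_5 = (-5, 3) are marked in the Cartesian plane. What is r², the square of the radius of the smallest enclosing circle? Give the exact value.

45.25

The minimum enclosing circle of a finite set is fixed by two of the points (as a diameter) or three (as a circumcircle).
The farthest pair is P_1–P_2 with squared distance 181. The circle on this segment as diameter has centre (-5, 4.5) and r² = 181/4 = 45.25.
Check P_3: distance² to centre = 28.25 ≤ 45.25, so it lies inside.
All remaining points lie in this disk, and no smaller disk contains both endpoints, so this is the minimum enclosing circle.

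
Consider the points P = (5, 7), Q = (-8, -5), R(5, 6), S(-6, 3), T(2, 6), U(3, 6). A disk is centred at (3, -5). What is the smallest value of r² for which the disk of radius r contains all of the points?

The required radius is the distance from (3, -5) to the farthest point.
Squared distances: 148, 121, 125, 145, 122, 121.
Maximum is 148, attained at P.

148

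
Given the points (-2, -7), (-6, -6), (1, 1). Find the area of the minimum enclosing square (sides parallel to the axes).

The bounding box has width 7 and height 8.
An axis-aligned square enclosing the set must have side ≥ max(width, height).
So the minimum side is max(7, 8) = 8.
Area = 8² = 64.

64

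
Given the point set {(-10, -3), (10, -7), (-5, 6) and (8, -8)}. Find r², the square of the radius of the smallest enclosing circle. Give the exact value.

108.5864

A smallest enclosing disk is always determined by at most three of the input points on its boundary.
The minimum enclosing circle is determined by three boundary points: (-10, -3), (10, -7), (-5, 6).
Their circumcentre is (0.42, -2.9) with r² = 108.5864.
The farthest remaining point (8, -8) is at distance² 83.4664 ≤ 108.5864.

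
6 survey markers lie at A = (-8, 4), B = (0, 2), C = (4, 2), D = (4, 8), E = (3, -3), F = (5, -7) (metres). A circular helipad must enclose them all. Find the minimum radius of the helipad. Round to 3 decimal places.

The minimum enclosing circle is determined by three boundary points: A, D, F.
Their circumcentre is (-3/46, 9/46) with r² = 81925/1058.
The farthest remaining point C is at distance² 20929/1058 ≤ 81925/1058.
r = √(81925/1058) ≈ 8.800.

8.800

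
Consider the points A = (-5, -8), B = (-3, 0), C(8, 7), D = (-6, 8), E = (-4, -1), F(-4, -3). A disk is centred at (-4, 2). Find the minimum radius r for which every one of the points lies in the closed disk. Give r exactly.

The required radius is the distance from (-4, 2) to the farthest point.
Squared distances: 101, 5, 169, 40, 9, 25.
Maximum is 169, attained at C.
r = √169 = 13.

13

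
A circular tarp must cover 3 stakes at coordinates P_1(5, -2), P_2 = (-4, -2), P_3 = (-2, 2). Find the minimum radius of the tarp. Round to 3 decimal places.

Side lengths²: P_1P_2² = 81, P_1P_3² = 65, P_2P_3² = 20.
Since P_1P_2² = 81 < 65 + 20 = 85, the triangle is acute, so the smallest enclosing circle is the circumcircle.
Circumcentre = (0.5, -1.75), r² = 20.3125.
r = √(20.3125) ≈ 4.507.

4.507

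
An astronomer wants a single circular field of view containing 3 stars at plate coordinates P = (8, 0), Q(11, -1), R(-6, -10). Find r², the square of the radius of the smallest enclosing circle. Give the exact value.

92.5

Side lengths²: PQ² = 10, PR² = 296, QR² = 370.
Since QR² = 370 ≥ 296 + 10 = 306, the angle opposite QR is not acute, so the smallest enclosing circle has QR as diameter.
Centre = midpoint of QR = (2.5, -5.5), r² = 370/4 = 92.5.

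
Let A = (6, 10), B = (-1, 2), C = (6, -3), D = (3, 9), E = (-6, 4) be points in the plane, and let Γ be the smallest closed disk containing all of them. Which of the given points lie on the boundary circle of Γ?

The minimum enclosing circle is determined by three boundary points: A, C, E.
Their circumcentre is (1.75, 3.5) with r² = 60.3125.
The farthest remaining point D is at distance² 31.8125 ≤ 60.3125.
The points at distance exactly r from the centre are A, C, E — 3 points.

A, C, E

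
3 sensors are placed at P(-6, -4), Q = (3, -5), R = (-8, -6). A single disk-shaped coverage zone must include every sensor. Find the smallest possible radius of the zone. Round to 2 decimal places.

5.52

Side lengths²: PQ² = 82, PR² = 8, QR² = 122.
Since QR² = 122 ≥ 82 + 8 = 90, the angle opposite QR is not acute, so the smallest enclosing circle has QR as diameter.
Centre = midpoint of QR = (-2.5, -5.5), r² = 122/4 = 30.5.
r = √(30.5) ≈ 5.52.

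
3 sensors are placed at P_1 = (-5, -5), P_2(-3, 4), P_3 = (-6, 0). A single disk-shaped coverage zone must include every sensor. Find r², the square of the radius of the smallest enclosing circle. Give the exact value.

21.25

Side lengths²: P_1P_2² = 85, P_1P_3² = 26, P_2P_3² = 25.
Since P_1P_2² = 85 ≥ 26 + 25 = 51, the angle opposite P_1P_2 is not acute, so the smallest enclosing circle has P_1P_2 as diameter.
Centre = midpoint of P_1P_2 = (-4, -0.5), r² = 85/4 = 21.25.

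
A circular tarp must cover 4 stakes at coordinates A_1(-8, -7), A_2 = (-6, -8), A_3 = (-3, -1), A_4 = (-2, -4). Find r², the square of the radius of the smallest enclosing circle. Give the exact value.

By Welzl's lemma the MEC is supported by two points (diametrically opposite) or three points (on a circumcircle).
The minimum enclosing circle is determined by three boundary points: A_1, A_2, A_3.
Their circumcentre is (-181/34, -141/34) with r² = 8845/578.
The farthest remaining point A_4 is at distance² 6397/578 ≤ 8845/578.

8845/578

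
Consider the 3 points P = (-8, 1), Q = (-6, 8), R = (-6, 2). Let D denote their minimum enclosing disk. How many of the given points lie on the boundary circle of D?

2

Side lengths²: PQ² = 53, PR² = 5, QR² = 36.
Since PQ² = 53 ≥ 36 + 5 = 41, the angle opposite PQ is not acute, so the smallest enclosing circle has PQ as diameter.
Centre = midpoint of PQ = (-7, 4.5), r² = 53/4 = 13.25.
The points at distance exactly r from the centre are P, Q — 2 points.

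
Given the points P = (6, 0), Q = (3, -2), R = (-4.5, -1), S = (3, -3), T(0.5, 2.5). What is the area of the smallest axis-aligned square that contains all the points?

The bounding box has width 10.5 and height 5.5.
An axis-aligned square enclosing the set must have side ≥ max(width, height).
So the minimum side is max(10.5, 5.5) = 10.5.
Area = 10.5² = 110.25.

110.25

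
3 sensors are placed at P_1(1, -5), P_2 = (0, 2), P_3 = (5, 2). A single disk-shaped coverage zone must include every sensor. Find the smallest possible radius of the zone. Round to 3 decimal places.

4.072

Side lengths²: P_1P_2² = 50, P_1P_3² = 65, P_2P_3² = 25.
Since P_1P_3² = 65 < 50 + 25 = 75, the triangle is acute, so the smallest enclosing circle is the circumcircle.
Circumcentre = (2.5, -17/14), r² = 1625/98.
r = √(1625/98) ≈ 4.072.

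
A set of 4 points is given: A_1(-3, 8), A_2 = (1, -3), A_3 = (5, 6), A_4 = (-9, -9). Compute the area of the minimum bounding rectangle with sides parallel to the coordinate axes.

238

x ranges over [-9, 5], width 14.
y ranges over [-9, 8], height 17.
Area = 14 × 17 = 238.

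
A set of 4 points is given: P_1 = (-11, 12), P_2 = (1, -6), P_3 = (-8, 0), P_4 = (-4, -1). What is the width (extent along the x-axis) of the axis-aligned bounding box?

max x = 1, min x = -11, so width = 12.

12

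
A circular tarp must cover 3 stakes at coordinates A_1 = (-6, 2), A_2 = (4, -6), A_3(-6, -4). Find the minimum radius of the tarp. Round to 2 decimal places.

6.40

Side lengths²: A_1A_2² = 164, A_1A_3² = 36, A_2A_3² = 104.
Since A_1A_2² = 164 ≥ 104 + 36 = 140, the angle opposite A_1A_2 is not acute, so the smallest enclosing circle has A_1A_2 as diameter.
Centre = midpoint of A_1A_2 = (-1, -2), r² = 164/4 = 41.
r = √41 ≈ 6.40.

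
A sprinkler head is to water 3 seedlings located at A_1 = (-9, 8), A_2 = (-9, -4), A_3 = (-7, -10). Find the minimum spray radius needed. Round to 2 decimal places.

9.06

Side lengths²: A_1A_2² = 144, A_1A_3² = 328, A_2A_3² = 40.
Since A_1A_3² = 328 ≥ 144 + 40 = 184, the angle opposite A_1A_3 is not acute, so the smallest enclosing circle has A_1A_3 as diameter.
Centre = midpoint of A_1A_3 = (-8, -1), r² = 328/4 = 82.
r = √82 ≈ 9.06.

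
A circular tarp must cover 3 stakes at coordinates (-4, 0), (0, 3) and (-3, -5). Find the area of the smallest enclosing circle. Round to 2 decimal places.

57.33

Call the three points A, B, C in the order given.
Side lengths²: AB² = 25, AC² = 26, BC² = 73.
Since BC² = 73 ≥ 26 + 25 = 51, the angle opposite BC is not acute, so the smallest enclosing circle has BC as diameter.
Centre = midpoint of BC = (-1.5, -1), r² = 73/4 = 18.25.
Area = π·r² = π·18.25 ≈ 57.33.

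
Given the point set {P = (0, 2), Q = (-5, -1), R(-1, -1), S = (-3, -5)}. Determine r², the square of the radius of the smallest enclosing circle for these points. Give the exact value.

A smallest enclosing disk is always determined by at most three of the input points on its boundary.
The farthest pair is P–S with squared distance 58. The circle on this segment as diameter has centre (-1.5, -1.5) and r² = 58/4 = 14.5.
Check Q: distance² to centre = 12.5 ≤ 14.5, so it lies inside.
All remaining points lie in this disk, and no smaller disk contains both endpoints, so this is the minimum enclosing circle.

14.5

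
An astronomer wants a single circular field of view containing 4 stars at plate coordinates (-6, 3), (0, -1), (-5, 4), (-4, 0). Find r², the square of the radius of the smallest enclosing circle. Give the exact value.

13

By Welzl's lemma the MEC is supported by two points (diametrically opposite) or three points (on a circumcircle).
The farthest pair is (-6, 3)–(0, -1) with squared distance 52. The circle on this segment as diameter has centre (-3, 1) and r² = 52/4 = 13.
Check (-5, 4): distance² to centre = 13 ≤ 13, so it lies inside.
All remaining points lie in this disk, and no smaller disk contains both endpoints, so this is the minimum enclosing circle.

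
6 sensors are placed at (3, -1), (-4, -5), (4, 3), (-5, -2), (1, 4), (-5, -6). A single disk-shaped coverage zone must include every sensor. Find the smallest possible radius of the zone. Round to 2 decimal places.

The farthest pair is (4, 3)–(-5, -6) with squared distance 162. The circle on this segment as diameter has centre (-0.5, -1.5) and r² = 162/4 = 40.5.
Check (3, -1): distance² to centre = 12.5 ≤ 40.5, so it lies inside.
All remaining points lie in this disk, and no smaller disk contains both endpoints, so this is the minimum enclosing circle.
r = √(40.5) ≈ 6.36.

6.36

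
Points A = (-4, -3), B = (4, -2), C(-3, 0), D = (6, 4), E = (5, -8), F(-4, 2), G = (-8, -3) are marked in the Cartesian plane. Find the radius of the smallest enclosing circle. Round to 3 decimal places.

8.153

The minimum enclosing circle is determined by three boundary points: D, E, G.
Their circumcentre is (1/46, -71/46) with r² = 70325/1058.
The farthest remaining point F is at distance² 30397/1058 ≤ 70325/1058.
r = √(70325/1058) ≈ 8.153.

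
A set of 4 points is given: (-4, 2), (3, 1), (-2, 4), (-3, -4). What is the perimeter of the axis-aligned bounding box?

Width = max x − min x = 3 − (-4) = 7.
Height = max y − min y = 4 − (-4) = 8.
Perimeter = 2(7 + 8) = 30.

30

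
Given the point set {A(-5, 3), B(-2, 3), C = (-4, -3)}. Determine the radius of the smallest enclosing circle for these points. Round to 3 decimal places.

Side lengths²: AB² = 9, AC² = 37, BC² = 40.
Since BC² = 40 < 37 + 9 = 46, the triangle is acute, so the smallest enclosing circle is the circumcircle.
Circumcentre = (-3.5, 1/6), r² = 185/18.
r = √(185/18) ≈ 3.206.

3.206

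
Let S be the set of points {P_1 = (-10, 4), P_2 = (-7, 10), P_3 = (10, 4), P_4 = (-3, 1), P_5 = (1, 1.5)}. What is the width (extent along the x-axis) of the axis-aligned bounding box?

max x = 10, min x = -10, so width = 20.

20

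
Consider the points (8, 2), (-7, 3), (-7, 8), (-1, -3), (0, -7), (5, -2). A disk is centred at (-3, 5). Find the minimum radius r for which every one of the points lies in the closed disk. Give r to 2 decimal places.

12.37

The required radius is the distance from (-3, 5) to the farthest point.
Squared distances: 130, 20, 25, 68, 153, 113.
Maximum is 153, attained at (0, -7).
r = √153 ≈ 12.37.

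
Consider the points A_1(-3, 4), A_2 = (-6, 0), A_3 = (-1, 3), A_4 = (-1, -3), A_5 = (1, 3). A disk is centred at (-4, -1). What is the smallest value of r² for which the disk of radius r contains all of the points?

41

The required radius is the distance from (-4, -1) to the farthest point.
Squared distances: 26, 5, 25, 13, 41.
Maximum is 41, attained at A_5.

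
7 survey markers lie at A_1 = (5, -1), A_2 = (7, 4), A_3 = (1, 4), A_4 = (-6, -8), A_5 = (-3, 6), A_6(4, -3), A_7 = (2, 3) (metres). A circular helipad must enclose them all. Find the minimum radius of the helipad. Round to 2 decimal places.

8.85

The minimum enclosing circle of a finite set is fixed by two of the points (as a diameter) or three (as a circumcircle).
The farthest pair is A_2–A_4 with squared distance 313. The circle on this segment as diameter has centre (0.5, -2) and r² = 313/4 = 78.25.
Check A_1: distance² to centre = 21.25 ≤ 78.25, so it lies inside.
All remaining points lie in this disk, and no smaller disk contains both endpoints, so this is the minimum enclosing circle.
r = √(78.25) ≈ 8.85.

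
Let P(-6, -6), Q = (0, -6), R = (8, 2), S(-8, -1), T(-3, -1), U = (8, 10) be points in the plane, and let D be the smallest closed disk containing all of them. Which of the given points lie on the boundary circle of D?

A smallest enclosing disk is always determined by at most three of the input points on its boundary.
The farthest pair is P–U with squared distance 452. The circle on this segment as diameter has centre (1, 2) and r² = 452/4 = 113.
Check Q: distance² to centre = 65 ≤ 113, so it lies inside.
All remaining points lie in this disk, and no smaller disk contains both endpoints, so this is the minimum enclosing circle.
The points at distance exactly r from the centre are P, U — 2 points.

P, U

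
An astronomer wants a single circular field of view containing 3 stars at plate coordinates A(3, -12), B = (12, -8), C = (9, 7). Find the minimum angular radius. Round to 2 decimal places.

9.96

Side lengths²: AB² = 97, AC² = 397, BC² = 234.
Since AC² = 397 ≥ 234 + 97 = 331, the angle opposite AC is not acute, so the smallest enclosing circle has AC as diameter.
Centre = midpoint of AC = (6, -2.5), r² = 397/4 = 99.25.
r = √(99.25) ≈ 9.96.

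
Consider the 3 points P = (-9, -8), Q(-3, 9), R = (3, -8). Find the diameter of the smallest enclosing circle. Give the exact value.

Side lengths²: PQ² = 325, PR² = 144, QR² = 325.
Since QR² = 325 < 325 + 144 = 469, the triangle is acute, so the smallest enclosing circle is the circumcircle.
Circumcentre = (-3, -19/34), r² = 105625/1156.
Diameter = 2r = 2√(105625/1156) = 325/17.

325/17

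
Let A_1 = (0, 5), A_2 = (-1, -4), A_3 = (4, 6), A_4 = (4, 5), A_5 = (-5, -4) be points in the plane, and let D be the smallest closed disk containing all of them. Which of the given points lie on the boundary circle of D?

A_3, A_5

By Welzl's lemma the MEC is supported by two points (diametrically opposite) or three points (on a circumcircle).
The farthest pair is A_3–A_5 with squared distance 181. The circle on this segment as diameter has centre (-0.5, 1) and r² = 181/4 = 45.25.
Check A_1: distance² to centre = 16.25 ≤ 45.25, so it lies inside.
All remaining points lie in this disk, and no smaller disk contains both endpoints, so this is the minimum enclosing circle.
The points at distance exactly r from the centre are A_3, A_5 — 2 points.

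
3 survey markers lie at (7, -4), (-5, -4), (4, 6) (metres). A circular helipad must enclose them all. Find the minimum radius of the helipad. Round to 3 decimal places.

7.023

Call the three points A, B, C in the order given.
Side lengths²: AB² = 144, AC² = 109, BC² = 181.
Since BC² = 181 < 144 + 109 = 253, the triangle is acute, so the smallest enclosing circle is the circumcircle.
Circumcentre = (1, -0.35), r² = 49.3225.
r = √(49.3225) ≈ 7.023.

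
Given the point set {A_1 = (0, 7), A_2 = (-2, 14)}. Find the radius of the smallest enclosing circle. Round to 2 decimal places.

The smallest circle enclosing two points has them as diameter endpoints.
Centre = midpoint = (-1, 10.5); r² = |A_1A_2|²/4 = 53/4 = 13.25.
r = √(13.25) ≈ 3.64.

3.64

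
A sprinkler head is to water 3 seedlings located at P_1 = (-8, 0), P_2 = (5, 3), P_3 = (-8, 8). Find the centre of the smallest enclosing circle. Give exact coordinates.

(-27/13, 4)

Side lengths²: P_1P_2² = 178, P_1P_3² = 64, P_2P_3² = 194.
Since P_2P_3² = 194 < 178 + 64 = 242, the triangle is acute, so the smallest enclosing circle is the circumcircle.
Circumcentre = (-27/13, 4), r² = 8633/169.
Centre = (-27/13, 4).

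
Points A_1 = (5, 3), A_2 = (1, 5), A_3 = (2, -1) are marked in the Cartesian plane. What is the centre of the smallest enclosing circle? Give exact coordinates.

Side lengths²: A_1A_2² = 20, A_1A_3² = 25, A_2A_3² = 37.
Since A_2A_3² = 37 < 25 + 20 = 45, the triangle is acute, so the smallest enclosing circle is the circumcircle.
Circumcentre = (45/22, 23/11), r² = 4625/484.
Centre = (45/22, 23/11).

(45/22, 23/11)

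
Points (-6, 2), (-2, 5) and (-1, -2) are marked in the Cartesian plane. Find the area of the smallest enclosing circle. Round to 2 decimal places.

41.89

Call the three points A, B, C in the order given.
Side lengths²: AB² = 25, AC² = 41, BC² = 50.
Since BC² = 50 < 41 + 25 = 66, the triangle is acute, so the smallest enclosing circle is the circumcircle.
Circumcentre = (-149/62, 85/62), r² = 25625/1922.
Area = π·r² = π·25625/1922 ≈ 41.89.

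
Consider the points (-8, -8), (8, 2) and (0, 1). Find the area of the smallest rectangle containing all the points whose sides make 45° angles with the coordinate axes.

91

In coordinates u = x + y, v = x − y the rectangle is axis-aligned; the map (x,y)→(u,v) scales areas by 2.
u-values: -16, 10, 1; range = 10 − (-16) = 26.
v-values: 0, 6, -1; range = 6 − (-1) = 7.
Area = (26 × 7) / 2 = 91.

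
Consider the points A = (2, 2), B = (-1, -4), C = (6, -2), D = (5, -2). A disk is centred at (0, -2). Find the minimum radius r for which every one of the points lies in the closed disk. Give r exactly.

6

The required radius is the distance from (0, -2) to the farthest point.
Squared distances: 20, 5, 36, 25.
Maximum is 36, attained at C.
r = √36 = 6.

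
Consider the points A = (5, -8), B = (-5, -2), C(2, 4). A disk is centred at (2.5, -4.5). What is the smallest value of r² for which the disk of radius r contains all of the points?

72.5

The required radius is the distance from (2.5, -4.5) to the farthest point.
Squared distances: 18.5, 62.5, 72.5.
Maximum is 72.5, attained at C.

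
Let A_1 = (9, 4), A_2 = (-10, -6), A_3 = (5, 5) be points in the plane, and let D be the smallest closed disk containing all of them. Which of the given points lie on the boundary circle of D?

A_1, A_2

Side lengths²: A_1A_2² = 461, A_1A_3² = 17, A_2A_3² = 346.
Since A_1A_2² = 461 ≥ 346 + 17 = 363, the angle opposite A_1A_2 is not acute, so the smallest enclosing circle has A_1A_2 as diameter.
Centre = midpoint of A_1A_2 = (-0.5, -1), r² = 461/4 = 115.25.
The points at distance exactly r from the centre are A_1, A_2 — 2 points.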